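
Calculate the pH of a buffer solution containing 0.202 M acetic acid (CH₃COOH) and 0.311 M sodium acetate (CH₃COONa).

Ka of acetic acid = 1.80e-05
pH = 4.93

pKa = -log(1.80e-05) = 4.74. pH = pKa + log([A⁻]/[HA]) = 4.74 + log(0.311/0.202)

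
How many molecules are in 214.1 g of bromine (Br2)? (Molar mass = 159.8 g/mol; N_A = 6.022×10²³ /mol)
Moles = 214.1 g ÷ 159.8 g/mol = 1.3398 mol
Molecules = 1.3398 mol × 6.022×10²³ /mol = 8.068e+23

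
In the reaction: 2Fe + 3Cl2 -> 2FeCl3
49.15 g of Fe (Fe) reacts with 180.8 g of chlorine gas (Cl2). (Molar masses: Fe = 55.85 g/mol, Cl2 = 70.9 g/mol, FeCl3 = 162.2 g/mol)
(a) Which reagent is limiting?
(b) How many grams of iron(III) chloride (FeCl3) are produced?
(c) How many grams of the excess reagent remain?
(a) Fe, (b) 142.7 g, (c) 87.21 g

Moles of Fe = 49.15 g ÷ 55.85 g/mol = 0.880036 mol
Moles of Cl2 = 180.8 g ÷ 70.9 g/mol = 2.55007 mol
Moles ÷ coefficient: Fe: 0.880036/2 = 0.44, Cl2: 2.55007/3 = 0.85
(a) Fe has the smaller value, so Fe is the limiting reagent.
(b) Moles of FeCl3 = 0.880036 mol Fe × (2/2) = 0.880036 mol; mass = 0.880036 mol × 162.2 g/mol = 142.7 g
(c) Cl2 consumed = 0.880036 × (3/2) = 1.32005 mol; remaining = 2.55007 − 1.32005 = 1.23002 mol; mass = 1.23002 mol × 70.9 g/mol = 87.21 g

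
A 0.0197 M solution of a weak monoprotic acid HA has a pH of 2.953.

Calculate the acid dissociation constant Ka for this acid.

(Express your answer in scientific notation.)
K_a = 6.68e-05

[H⁺] = 10^(−pH) = 10^(−2.953) = 1.114e-03 M. For HA ⇌ H⁺ + A⁻, Ka = x²/(C − x) = (1.114e-03)²/(0.0197 − 1.114e-03) = 6.68e-05.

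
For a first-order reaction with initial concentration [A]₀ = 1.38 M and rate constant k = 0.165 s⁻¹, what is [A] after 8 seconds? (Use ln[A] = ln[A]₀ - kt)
0.3686 M

ln[A] = ln[A]₀ - k·t = ln(1.38) - (0.165)·(8) = 0.3221 - 1.3200 = -0.9979
[A] = e^(-0.9979) = 0.3686 M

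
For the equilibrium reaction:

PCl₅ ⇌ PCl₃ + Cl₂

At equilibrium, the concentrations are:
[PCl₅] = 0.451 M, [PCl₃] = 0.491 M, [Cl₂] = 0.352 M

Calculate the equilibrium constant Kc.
K_c = 0.3832

Kc = ([PCl₃] × [Cl₂]) / ([PCl₅])
   = ((0.491)·(0.352)) / ((0.451))
   = 0.17283 / 0.451 = 0.3832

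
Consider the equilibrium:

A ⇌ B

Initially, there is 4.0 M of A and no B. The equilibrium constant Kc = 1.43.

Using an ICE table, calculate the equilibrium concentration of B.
[B] = 2.354 M

ICE: [A] = 4.0 − x, [B] = x.
Kc = x/(4.0 − x) = 1.43 ⇒ x = 1.43·4.0/(1 + 1.43) = 5.72/2.43 = 2.354.
[B] = x = 2.354 M.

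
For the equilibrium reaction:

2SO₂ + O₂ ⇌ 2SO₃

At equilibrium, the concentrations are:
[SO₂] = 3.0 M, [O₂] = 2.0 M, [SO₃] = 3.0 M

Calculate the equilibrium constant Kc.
K_c = 0.5000

Kc = ([SO₃]^2) / ([SO₂]^2 × [O₂])
   = ((3.0)^2) / ((3.0)^2·(2.0))
   = 9 / 18 = 0.5000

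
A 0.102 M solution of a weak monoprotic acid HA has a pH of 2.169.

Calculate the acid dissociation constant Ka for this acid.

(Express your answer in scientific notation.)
K_a = 4.82e-04

[H⁺] = 10^(−pH) = 10^(−2.169) = 6.776e-03 M. For HA ⇌ H⁺ + A⁻, Ka = x²/(C − x) = (6.776e-03)²/(0.102 − 6.776e-03) = 4.82e-04.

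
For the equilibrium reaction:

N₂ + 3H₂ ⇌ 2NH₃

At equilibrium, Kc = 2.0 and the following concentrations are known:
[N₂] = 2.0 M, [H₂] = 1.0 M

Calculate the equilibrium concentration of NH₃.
[NH₃] = 2.0000 M

Kc = ([NH₃]^2) / ([N₂] × [H₂]^3) = 2.0
[NH₃]^2 = Kc · (reactant terms)/(other product terms) = 2.0 · 2 / 1 = 4
[NH₃] = (4)^(1/2) = 2.0000 M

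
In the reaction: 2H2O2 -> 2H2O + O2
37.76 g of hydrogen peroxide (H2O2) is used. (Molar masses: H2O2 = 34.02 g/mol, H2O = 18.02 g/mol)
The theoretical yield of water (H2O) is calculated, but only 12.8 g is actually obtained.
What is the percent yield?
Moles of H2O2 = 37.76 g ÷ 34.02 g/mol = 1.10994 mol
Mole ratio: 2 mol H2O / 2 mol H2O2
Moles of H2O = 1.10994 × (2/2) = 1.10994 mol
Theoretical yield = 1.10994 mol × 18.02 g/mol = 20.001 g
Actual yield = 12.8 g
Percent yield = (12.8 / 20.001) × 100% = 64.0%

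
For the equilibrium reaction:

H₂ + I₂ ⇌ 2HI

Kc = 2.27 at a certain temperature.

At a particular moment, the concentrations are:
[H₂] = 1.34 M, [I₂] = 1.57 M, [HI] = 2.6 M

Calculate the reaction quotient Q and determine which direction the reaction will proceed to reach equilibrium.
Q = 3.213, Q > K, reaction proceeds reverse (toward reactants)

Q = ([HI]^2) / ([H₂] × [I₂])
  = ((2.6)^2) / ((1.34)·(1.57)) = 6.76/2.1038 = 3.213
Since Q = 3.213 > Kc = 2.27, the reaction proceeds reverse (toward reactants) to reach equilibrium.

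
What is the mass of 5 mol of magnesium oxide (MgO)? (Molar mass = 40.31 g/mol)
Mass = 5 mol × 40.31 g/mol = 201.6 g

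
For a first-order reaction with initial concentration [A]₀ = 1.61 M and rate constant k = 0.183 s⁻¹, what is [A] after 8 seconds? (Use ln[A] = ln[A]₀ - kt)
0.3724 M

ln[A] = ln[A]₀ - k·t = ln(1.61) - (0.183)·(8) = 0.4762 - 1.4640 = -0.9878
[A] = e^(-0.9878) = 0.3724 M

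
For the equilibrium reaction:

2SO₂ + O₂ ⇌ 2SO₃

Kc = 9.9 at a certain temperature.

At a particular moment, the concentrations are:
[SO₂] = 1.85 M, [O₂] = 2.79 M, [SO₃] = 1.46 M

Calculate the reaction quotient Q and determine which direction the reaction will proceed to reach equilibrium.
Q = 0.223, Q < K, reaction proceeds forward (toward products)

Q = ([SO₃]^2) / ([SO₂]^2 × [O₂])
  = ((1.46)^2) / ((1.85)^2·(2.79)) = 2.1316/9.5488 = 0.2232
Since Q = 0.2232 < Kc = 9.9, the reaction proceeds forward (toward products) to reach equilibrium.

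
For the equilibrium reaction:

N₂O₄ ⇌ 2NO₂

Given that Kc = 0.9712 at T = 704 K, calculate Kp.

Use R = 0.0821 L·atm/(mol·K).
K_p = 56.1338

Δn = (moles gaseous products) − (moles gaseous reactants) = 1
T = 704 K; RT = 0.0821 × 704 = 57.7984
Kp = Kc·(RT)^Δn = 0.9712 × (57.7984)^1 = 0.9712 × 57.7984 = 56.1338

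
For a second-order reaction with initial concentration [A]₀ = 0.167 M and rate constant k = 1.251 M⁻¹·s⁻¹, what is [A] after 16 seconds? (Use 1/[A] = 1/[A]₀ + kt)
0.0385 M

1/[A] = 1/[A]₀ + k·t = 1/0.167 + (1.251)·(16) = 5.9880 + 20.0160 = 26.0040
[A] = 1/26.0040 = 0.0385 M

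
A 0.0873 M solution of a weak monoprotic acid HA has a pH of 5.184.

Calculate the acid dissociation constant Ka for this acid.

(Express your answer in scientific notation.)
K_a = 4.91e-10

[H⁺] = 10^(−pH) = 10^(−5.184) = 6.546e-06 M. For HA ⇌ H⁺ + A⁻, Ka = x²/(C − x) = (6.546e-06)²/(0.0873 − 6.546e-06) = 4.91e-10.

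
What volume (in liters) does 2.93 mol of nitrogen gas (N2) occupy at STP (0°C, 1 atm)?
At STP, 1 mol of gas occupies 22.4 L
Volume = 2.93 mol × 22.4 L/mol = 65.63 L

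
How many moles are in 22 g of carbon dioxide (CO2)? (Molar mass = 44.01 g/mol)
Moles = 22 g ÷ 44.01 g/mol = 0.4999 mol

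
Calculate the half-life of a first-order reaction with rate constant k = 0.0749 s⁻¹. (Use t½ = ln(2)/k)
9.25 s

t½ = ln(2)/k = 0.6931/0.0749 = 9.25 s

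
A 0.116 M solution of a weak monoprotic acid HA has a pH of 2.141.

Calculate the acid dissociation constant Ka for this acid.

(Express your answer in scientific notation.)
K_a = 4.80e-04

[H⁺] = 10^(−pH) = 10^(−2.141) = 7.228e-03 M. For HA ⇌ H⁺ + A⁻, Ka = x²/(C − x) = (7.228e-03)²/(0.116 − 7.228e-03) = 4.80e-04.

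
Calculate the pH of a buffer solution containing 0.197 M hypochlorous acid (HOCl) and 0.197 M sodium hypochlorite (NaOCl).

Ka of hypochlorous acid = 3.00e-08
pH = 7.52

pKa = -log(3.00e-08) = 7.52. pH = pKa + log([A⁻]/[HA]) = 7.52 + log(0.197/0.197)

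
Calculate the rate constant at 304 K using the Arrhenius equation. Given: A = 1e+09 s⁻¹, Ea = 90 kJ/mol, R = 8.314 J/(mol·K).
3.43e-07 s⁻¹

k = A·exp(-Ea/(R·T)) = 1e+09·exp(-90000/(8.314·304)) = 1e+09·exp(-35.6089) = 1e+09·3.4296e-16 = 3.43e-07 s⁻¹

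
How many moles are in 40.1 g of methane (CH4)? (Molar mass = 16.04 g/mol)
Moles = 40.1 g ÷ 16.04 g/mol = 2.5 mol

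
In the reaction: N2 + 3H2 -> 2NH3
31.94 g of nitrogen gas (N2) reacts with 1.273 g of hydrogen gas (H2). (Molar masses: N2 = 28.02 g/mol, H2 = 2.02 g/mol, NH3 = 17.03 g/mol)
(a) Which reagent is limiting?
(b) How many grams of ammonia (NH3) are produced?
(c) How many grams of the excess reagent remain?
(a) H2, (b) 7.155 g, (c) 26.05 g

Moles of N2 = 31.94 g ÷ 28.02 g/mol = 1.1399 mol
Moles of H2 = 1.273 g ÷ 2.02 g/mol = 0.630198 mol
Moles ÷ coefficient: N2: 1.1399/1 = 1.14, H2: 0.630198/3 = 0.2101
(a) H2 has the smaller value, so H2 is the limiting reagent.
(b) Moles of NH3 = 0.630198 mol H2 × (2/3) = 0.420132 mol; mass = 0.420132 mol × 17.03 g/mol = 7.155 g
(c) N2 consumed = 0.630198 × (1/3) = 0.210066 mol; remaining = 1.1399 − 0.210066 = 0.929834 mol; mass = 0.929834 mol × 28.02 g/mol = 26.05 g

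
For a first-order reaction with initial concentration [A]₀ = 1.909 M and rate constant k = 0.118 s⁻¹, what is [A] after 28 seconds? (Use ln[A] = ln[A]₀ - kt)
0.0701 M

ln[A] = ln[A]₀ - k·t = ln(1.909) - (0.118)·(28) = 0.6466 - 3.3040 = -2.6574
[A] = e^(-2.6574) = 0.0701 M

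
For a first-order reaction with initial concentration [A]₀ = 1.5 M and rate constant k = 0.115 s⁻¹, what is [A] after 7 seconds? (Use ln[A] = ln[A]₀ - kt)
0.6706 M

ln[A] = ln[A]₀ - k·t = ln(1.5) - (0.115)·(7) = 0.4055 - 0.8050 = -0.3995
[A] = e^(-0.3995) = 0.6706 M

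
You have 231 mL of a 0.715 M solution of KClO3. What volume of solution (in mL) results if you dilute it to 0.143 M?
Using M₁V₁ = M₂V₂:
0.715 × 231 = 0.143 × V₂
V₂ = (0.715 × 231) / 0.143 = 1155 mL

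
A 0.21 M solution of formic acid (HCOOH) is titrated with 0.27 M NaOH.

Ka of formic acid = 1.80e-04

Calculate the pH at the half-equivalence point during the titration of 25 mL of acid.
pH = pKa = 3.74

At the half-equivalence point, [HA] = [A⁻], so by Henderson–Hasselbalch pH = pKa + log(1) = pKa.
pKa = −log(1.80e-04) = 3.74.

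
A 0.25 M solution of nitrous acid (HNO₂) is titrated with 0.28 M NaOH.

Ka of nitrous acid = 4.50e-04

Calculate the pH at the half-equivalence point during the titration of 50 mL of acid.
pH = pKa = 3.35

At the half-equivalence point, [HA] = [A⁻], so by Henderson–Hasselbalch pH = pKa + log(1) = pKa.
pKa = −log(4.50e-04) = 3.35.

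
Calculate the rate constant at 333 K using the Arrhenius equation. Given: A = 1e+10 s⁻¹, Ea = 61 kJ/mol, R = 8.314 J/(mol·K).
2.70e+00 s⁻¹

k = A·exp(-Ea/(R·T)) = 1e+10·exp(-61000/(8.314·333)) = 1e+10·exp(-22.0331) = 1e+10·2.6987e-10 = 2.70e+00 s⁻¹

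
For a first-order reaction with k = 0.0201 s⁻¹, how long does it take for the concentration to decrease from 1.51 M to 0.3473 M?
73.12 s

From ln[A] = ln[A]₀ - k·t: t = ln([A]₀/[A])/k = ln(1.51/0.3473)/0.0201 = ln(4.3478)/0.0201 = 1.4697/0.0201 = 73.12 s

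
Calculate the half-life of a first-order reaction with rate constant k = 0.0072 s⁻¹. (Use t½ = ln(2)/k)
96.27 s

t½ = ln(2)/k = 0.6931/0.0072 = 96.27 s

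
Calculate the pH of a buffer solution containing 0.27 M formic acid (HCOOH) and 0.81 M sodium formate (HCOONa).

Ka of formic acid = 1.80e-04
pH = 4.22

pKa = -log(1.80e-04) = 3.74. pH = pKa + log([A⁻]/[HA]) = 3.74 + log(0.81/0.27)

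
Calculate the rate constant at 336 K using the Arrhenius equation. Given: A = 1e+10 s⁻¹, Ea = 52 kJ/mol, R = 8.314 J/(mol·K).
8.24e+01 s⁻¹

k = A·exp(-Ea/(R·T)) = 1e+10·exp(-52000/(8.314·336)) = 1e+10·exp(-18.6146) = 1e+10·8.2371e-09 = 8.24e+01 s⁻¹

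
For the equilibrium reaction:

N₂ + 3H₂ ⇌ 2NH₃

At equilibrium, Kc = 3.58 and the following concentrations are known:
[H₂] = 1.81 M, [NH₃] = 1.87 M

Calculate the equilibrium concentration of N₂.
[N₂] = 0.1647 M

Kc = ([NH₃]^2) / ([N₂] × [H₂]^3) = 3.58
[N₂]^1 = (product terms)/(Kc · other reactant terms) = 3.4969 / (3.58 · 5.9297) = 0.16473
[N₂] = 0.1647 M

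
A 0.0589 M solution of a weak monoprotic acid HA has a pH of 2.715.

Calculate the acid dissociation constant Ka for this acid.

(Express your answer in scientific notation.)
K_a = 6.52e-05

[H⁺] = 10^(−pH) = 10^(−2.715) = 1.928e-03 M. For HA ⇌ H⁺ + A⁻, Ka = x²/(C − x) = (1.928e-03)²/(0.0589 − 1.928e-03) = 6.52e-05.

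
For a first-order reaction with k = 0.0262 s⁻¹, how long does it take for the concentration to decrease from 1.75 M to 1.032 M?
20.16 s

From ln[A] = ln[A]₀ - k·t: t = ln([A]₀/[A])/k = ln(1.75/1.032)/0.0262 = ln(1.6957)/0.0262 = 0.5281/0.0262 = 20.16 s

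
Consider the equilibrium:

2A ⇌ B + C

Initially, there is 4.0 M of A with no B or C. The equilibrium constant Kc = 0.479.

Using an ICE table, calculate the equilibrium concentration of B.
[B] = 1.161 M

ICE: [A] = 4.0 − 2x, [B] = [C] = x.
Kc = x²/(4.0 − 2x)² = 0.479 ⇒ √Kc = x/(4.0 − 2x).
x = √0.479·4.0/(1 + 2√0.479) = 0.6921·4.0/2.3842 = 1.1611.
[B] = x = 1.161 M.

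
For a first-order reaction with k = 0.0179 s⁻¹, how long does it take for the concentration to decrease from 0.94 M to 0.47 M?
38.72 s

From ln[A] = ln[A]₀ - k·t: t = ln([A]₀/[A])/k = ln(0.94/0.47)/0.0179 = ln(2.0000)/0.0179 = 0.6931/0.0179 = 38.72 s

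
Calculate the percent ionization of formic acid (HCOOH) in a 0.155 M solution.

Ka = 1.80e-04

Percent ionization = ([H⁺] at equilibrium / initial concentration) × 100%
Percent ionization = 3.35%

Let x = [H⁺]. Ka = x²/(C - x) ⇒ x² + (1.80e-04)x - (1.80e-04)(0.155) = 0. x = 5.1928e-03. Percent = (5.1928e-03/0.155) × 100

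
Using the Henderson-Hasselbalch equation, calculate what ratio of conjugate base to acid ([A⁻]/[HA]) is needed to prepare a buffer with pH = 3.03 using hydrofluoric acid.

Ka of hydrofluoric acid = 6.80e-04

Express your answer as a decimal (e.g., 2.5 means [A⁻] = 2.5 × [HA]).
[A⁻]/[HA] = 0.729

pKa = −log(6.80e-04) = 3.1675. pH = pKa + log([A⁻]/[HA]). 3.03 = 3.1675 + log(ratio). log(ratio) = 3.03 − 3.1675 = -0.1375. ratio = 10^(-0.1375) = 0.729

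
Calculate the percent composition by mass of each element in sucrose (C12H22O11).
C: 42.10%, H: 6.48%, O: 51.42%

Molar mass of C12H22O11 = 342.3 g/mol
% C = (12 × 12.01) / 342.3 × 100% = 144.12 / 342.3 × 100% = 42.10%
% H = (22 × 1.008) / 342.3 × 100% = 22.176 / 342.3 × 100% = 6.48%
% O = (11 × 16.0) / 342.3 × 100% = 176 / 342.3 × 100% = 51.42%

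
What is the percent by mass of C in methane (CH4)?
Mass of C in formula = 12.01 × 1 = 12.01 g/mol
Molar mass = 16.04 g/mol
% C = (12.01/16.04) × 100% = 74.88%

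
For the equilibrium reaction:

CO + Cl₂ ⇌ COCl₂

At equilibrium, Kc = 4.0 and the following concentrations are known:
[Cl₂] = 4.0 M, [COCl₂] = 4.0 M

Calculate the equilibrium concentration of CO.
[CO] = 0.2500 M

Kc = ([COCl₂]) / ([CO] × [Cl₂]) = 4.0
[CO]^1 = (product terms)/(Kc · other reactant terms) = 4 / (4.0 · 4) = 0.25
[CO] = 0.2500 M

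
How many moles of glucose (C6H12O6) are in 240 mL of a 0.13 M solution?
Moles = Molarity × Volume (L)
Moles = 0.13 M × 0.24 L = 0.0312 mol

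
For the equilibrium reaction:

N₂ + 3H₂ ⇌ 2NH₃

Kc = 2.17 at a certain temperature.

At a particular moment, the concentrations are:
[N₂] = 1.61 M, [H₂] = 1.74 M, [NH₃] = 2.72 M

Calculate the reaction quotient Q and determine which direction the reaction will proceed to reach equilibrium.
Q = 0.872, Q < K, reaction proceeds forward (toward products)

Q = ([NH₃]^2) / ([N₂] × [H₂]^3)
  = ((2.72)^2) / ((1.61)·(1.74)^3) = 7.3984/8.4815 = 0.8723
Since Q = 0.8723 < Kc = 2.17, the reaction proceeds forward (toward products) to reach equilibrium.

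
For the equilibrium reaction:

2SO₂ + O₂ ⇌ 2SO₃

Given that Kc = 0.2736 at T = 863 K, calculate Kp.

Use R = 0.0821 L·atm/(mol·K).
K_p = 0.0039

Δn = (moles gaseous products) − (moles gaseous reactants) = -1
T = 863 K; RT = 0.0821 × 863 = 70.8523
Kp = Kc·(RT)^Δn = 0.2736 × (70.8523)^-1 = 0.2736 × 0.0141139 = 0.0039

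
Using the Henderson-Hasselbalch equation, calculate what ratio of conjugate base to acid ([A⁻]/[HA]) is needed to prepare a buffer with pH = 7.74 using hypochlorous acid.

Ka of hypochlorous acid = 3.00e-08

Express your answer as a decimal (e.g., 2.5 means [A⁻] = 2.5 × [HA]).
[A⁻]/[HA] = 1.649

pKa = −log(3.00e-08) = 7.5229. pH = pKa + log([A⁻]/[HA]). 7.74 = 7.5229 + log(ratio). log(ratio) = 7.74 − 7.5229 = 0.2171. ratio = 10^(0.2171) = 1.649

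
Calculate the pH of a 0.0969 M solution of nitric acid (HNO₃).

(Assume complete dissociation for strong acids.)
pH = 1.01

[H⁺] = 0.0969 M for strong acid. pH = -log[H⁺] = -log(0.0969)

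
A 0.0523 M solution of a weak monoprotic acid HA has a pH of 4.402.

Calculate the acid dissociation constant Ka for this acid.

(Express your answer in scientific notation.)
K_a = 3.00e-08

[H⁺] = 10^(−pH) = 10^(−4.402) = 3.963e-05 M. For HA ⇌ H⁺ + A⁻, Ka = x²/(C − x) = (3.963e-05)²/(0.0523 − 3.963e-05) = 3.00e-08.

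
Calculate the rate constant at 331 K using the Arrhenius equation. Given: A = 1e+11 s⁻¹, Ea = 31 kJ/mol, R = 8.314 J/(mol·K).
1.28e+06 s⁻¹

k = A·exp(-Ea/(R·T)) = 1e+11·exp(-31000/(8.314·331)) = 1e+11·exp(-11.2648) = 1e+11·1.2816e-05 = 1.28e+06 s⁻¹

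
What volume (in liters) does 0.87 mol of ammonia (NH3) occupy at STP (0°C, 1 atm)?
At STP, 1 mol of gas occupies 22.4 L
Volume = 0.87 mol × 22.4 L/mol = 19.49 L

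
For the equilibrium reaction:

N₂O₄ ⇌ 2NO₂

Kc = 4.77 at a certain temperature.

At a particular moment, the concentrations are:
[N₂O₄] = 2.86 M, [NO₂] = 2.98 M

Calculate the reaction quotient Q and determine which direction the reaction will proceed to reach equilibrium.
Q = 3.105, Q < K, reaction proceeds forward (toward products)

Q = ([NO₂]^2) / ([N₂O₄])
  = ((2.98)^2) / ((2.86)) = 8.8804/2.86 = 3.105
Since Q = 3.105 < Kc = 4.77, the reaction proceeds forward (toward products) to reach equilibrium.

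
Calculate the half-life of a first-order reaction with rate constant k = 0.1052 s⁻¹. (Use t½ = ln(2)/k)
6.59 s

t½ = ln(2)/k = 0.6931/0.1052 = 6.59 s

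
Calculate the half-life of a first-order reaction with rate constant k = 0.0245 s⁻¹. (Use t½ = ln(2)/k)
28.29 s

t½ = ln(2)/k = 0.6931/0.0245 = 28.29 s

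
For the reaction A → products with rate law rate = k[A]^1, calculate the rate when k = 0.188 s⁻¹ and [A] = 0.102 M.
0.01918 M/s

rate = k·[A]^1 = 0.188·(0.102)^1 = 0.188·0.102 = 0.01918 M/s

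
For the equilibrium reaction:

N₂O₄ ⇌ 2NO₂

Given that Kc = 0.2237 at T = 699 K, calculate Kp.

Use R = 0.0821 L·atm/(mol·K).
K_p = 12.8377

Δn = (moles gaseous products) − (moles gaseous reactants) = 1
T = 699 K; RT = 0.0821 × 699 = 57.3879
Kp = Kc·(RT)^Δn = 0.2237 × (57.3879)^1 = 0.2237 × 57.3879 = 12.8377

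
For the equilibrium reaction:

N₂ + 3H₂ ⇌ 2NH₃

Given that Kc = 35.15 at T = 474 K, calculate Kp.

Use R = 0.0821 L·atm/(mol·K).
K_p = 0.0232

Δn = (moles gaseous products) − (moles gaseous reactants) = -2
T = 474 K; RT = 0.0821 × 474 = 38.9154
Kp = Kc·(RT)^Δn = 35.15 × (38.9154)^-2 = 35.15 × 0.000660324 = 0.0232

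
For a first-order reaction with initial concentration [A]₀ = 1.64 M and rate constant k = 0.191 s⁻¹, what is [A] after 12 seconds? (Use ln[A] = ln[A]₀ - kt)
0.1657 M

ln[A] = ln[A]₀ - k·t = ln(1.64) - (0.191)·(12) = 0.4947 - 2.2920 = -1.7973
[A] = e^(-1.7973) = 0.1657 M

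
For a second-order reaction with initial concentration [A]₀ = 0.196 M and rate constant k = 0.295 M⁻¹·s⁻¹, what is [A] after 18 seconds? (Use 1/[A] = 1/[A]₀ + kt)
0.0960 M

1/[A] = 1/[A]₀ + k·t = 1/0.196 + (0.295)·(18) = 5.1020 + 5.3100 = 10.4120
[A] = 1/10.4120 = 0.0960 M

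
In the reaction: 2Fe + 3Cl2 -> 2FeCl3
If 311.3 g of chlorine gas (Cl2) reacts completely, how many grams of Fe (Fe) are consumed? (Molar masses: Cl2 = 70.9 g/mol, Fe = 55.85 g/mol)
Moles of Cl2 = 311.3 g ÷ 70.9 g/mol = 4.39069 mol
Mole ratio: 2 mol Fe / 3 mol Cl2
Moles of Fe = 4.39069 × (2/3) = 2.92713 mol
Mass of Fe = 2.92713 mol × 55.85 g/mol = 163.5 g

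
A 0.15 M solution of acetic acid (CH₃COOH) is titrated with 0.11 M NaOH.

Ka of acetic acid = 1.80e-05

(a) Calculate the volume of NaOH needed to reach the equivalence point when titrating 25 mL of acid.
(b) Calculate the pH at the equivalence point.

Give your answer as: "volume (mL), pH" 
V = 34.1 mL, pH = 8.77

(a) At equivalence: moles acid = moles base.
moles acid = 0.15 × 0.025 = 0.00375 mol; V_NaOH = 0.00375/0.11 = 0.03409 L = 34.1 mL.
(b) At equivalence, all acid → conjugate base A⁻ at [A⁻] = 0.00375/0.05909 = 0.06346 M.
Kb = Kw/Ka = 1.0e-14/1.80e-05 = 5.556e-10; [OH⁻] = √(Kb·[A⁻]) = 5.938e-06; pOH = 5.23; pH = 14 − pOH = 8.77.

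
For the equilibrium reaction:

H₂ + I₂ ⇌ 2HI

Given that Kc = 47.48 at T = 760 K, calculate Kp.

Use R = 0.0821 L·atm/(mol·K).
K_p = 47.4800

Δn = (moles gaseous products) − (moles gaseous reactants) = 0
T = 760 K; RT = 0.0821 × 760 = 62.396
Kp = Kc·(RT)^Δn = 47.48 × (62.396)^0 = 47.48 × 1 = 47.4800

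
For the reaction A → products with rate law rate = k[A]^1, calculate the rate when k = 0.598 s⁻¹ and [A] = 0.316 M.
0.189 M/s

rate = k·[A]^1 = 0.598·(0.316)^1 = 0.598·0.316 = 0.189 M/s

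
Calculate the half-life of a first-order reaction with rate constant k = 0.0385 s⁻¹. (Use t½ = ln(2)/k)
18.00 s

t½ = ln(2)/k = 0.6931/0.0385 = 18.00 s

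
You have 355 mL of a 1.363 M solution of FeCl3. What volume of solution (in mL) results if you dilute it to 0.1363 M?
Using M₁V₁ = M₂V₂:
1.363 × 355 = 0.1363 × V₂
V₂ = (1.363 × 355) / 0.1363 = 3550 mL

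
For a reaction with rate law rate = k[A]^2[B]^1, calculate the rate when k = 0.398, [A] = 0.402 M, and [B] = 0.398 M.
0.0256 M/s

rate = k·[A]^2·[B]^1 = 0.398·(0.402)^2·(0.398)^1 = 0.398·0.161604·0.398 = 0.0256 M/s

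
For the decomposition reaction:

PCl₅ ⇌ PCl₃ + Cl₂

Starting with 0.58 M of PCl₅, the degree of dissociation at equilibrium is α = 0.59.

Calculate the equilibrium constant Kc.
K_c = 0.4924

x = α·[A]₀ = 0.59 × 0.58 = 0.3422 M dissociated.
At eq: [PCl₅] = 0.58 − 0.3422 = 0.2378 M; [PCl₃] = [Cl₂] = x = 0.3422 M.
Kc = [PCl₃][Cl₂]/[PCl₅] = (0.3422)²/0.2378 = 0.4924.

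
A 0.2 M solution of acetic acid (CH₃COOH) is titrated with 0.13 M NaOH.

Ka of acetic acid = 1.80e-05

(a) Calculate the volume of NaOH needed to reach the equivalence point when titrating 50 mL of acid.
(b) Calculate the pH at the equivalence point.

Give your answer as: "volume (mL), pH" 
V = 76.9 mL, pH = 8.82

(a) At equivalence: moles acid = moles base.
moles acid = 0.2 × 0.05 = 0.01 mol; V_NaOH = 0.01/0.13 = 0.07692 L = 76.9 mL.
(b) At equivalence, all acid → conjugate base A⁻ at [A⁻] = 0.01/0.1269 = 0.07879 M.
Kb = Kw/Ka = 1.0e-14/1.80e-05 = 5.556e-10; [OH⁻] = √(Kb·[A⁻]) = 6.616e-06; pOH = 5.18; pH = 14 − pOH = 8.82.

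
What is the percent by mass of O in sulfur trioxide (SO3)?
Mass of O in formula = 16.0 × 3 = 48 g/mol
Molar mass = 80.07 g/mol
% O = (48/80.07) × 100% = 59.95%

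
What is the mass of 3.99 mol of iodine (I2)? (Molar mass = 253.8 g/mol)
Mass = 3.99 mol × 253.8 g/mol = 1013 g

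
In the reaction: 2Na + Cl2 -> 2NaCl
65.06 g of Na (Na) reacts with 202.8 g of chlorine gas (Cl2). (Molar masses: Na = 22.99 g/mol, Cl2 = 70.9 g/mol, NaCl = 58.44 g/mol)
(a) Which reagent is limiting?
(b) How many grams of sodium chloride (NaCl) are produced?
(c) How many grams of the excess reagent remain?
(a) Na, (b) 165.4 g, (c) 102.5 g

Moles of Na = 65.06 g ÷ 22.99 g/mol = 2.82993 mol
Moles of Cl2 = 202.8 g ÷ 70.9 g/mol = 2.86037 mol
Moles ÷ coefficient: Na: 2.82993/2 = 1.415, Cl2: 2.86037/1 = 2.86
(a) Na has the smaller value, so Na is the limiting reagent.
(b) Moles of NaCl = 2.82993 mol Na × (2/2) = 2.82993 mol; mass = 2.82993 mol × 58.44 g/mol = 165.4 g
(c) Cl2 consumed = 2.82993 × (1/2) = 1.41496 mol; remaining = 2.86037 − 1.41496 = 1.4454 mol; mass = 1.4454 mol × 70.9 g/mol = 102.5 g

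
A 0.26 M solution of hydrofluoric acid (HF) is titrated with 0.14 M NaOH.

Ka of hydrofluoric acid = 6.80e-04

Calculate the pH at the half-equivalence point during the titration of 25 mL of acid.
pH = pKa = 3.17

At the half-equivalence point, [HA] = [A⁻], so by Henderson–Hasselbalch pH = pKa + log(1) = pKa.
pKa = −log(6.80e-04) = 3.17.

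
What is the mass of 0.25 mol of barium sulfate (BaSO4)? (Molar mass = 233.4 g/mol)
Mass = 0.25 mol × 233.4 g/mol = 58.35 g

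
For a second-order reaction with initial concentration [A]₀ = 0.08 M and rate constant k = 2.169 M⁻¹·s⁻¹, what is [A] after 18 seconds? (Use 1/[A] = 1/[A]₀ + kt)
0.0194 M

1/[A] = 1/[A]₀ + k·t = 1/0.08 + (2.169)·(18) = 12.5000 + 39.0420 = 51.5420
[A] = 1/51.5420 = 0.0194 M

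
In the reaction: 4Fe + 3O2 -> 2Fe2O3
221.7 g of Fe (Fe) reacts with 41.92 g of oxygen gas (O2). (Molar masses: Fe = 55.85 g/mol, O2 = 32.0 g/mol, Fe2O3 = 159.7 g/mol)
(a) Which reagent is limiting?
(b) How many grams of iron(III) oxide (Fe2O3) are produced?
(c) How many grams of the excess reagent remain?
(a) O2, (b) 139.5 g, (c) 124.1 g

Moles of Fe = 221.7 g ÷ 55.85 g/mol = 3.96956 mol
Moles of O2 = 41.92 g ÷ 32.0 g/mol = 1.31 mol
Moles ÷ coefficient: Fe: 3.96956/4 = 0.9924, O2: 1.31/3 = 0.4367
(a) O2 has the smaller value, so O2 is the limiting reagent.
(b) Moles of Fe2O3 = 1.31 mol O2 × (2/3) = 0.873333 mol; mass = 0.873333 mol × 159.7 g/mol = 139.5 g
(c) Fe consumed = 1.31 × (4/3) = 1.74667 mol; remaining = 3.96956 − 1.74667 = 2.22289 mol; mass = 2.22289 mol × 55.85 g/mol = 124.1 g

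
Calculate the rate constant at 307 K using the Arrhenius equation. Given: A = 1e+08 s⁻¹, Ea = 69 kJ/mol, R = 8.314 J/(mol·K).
1.82e-04 s⁻¹

k = A·exp(-Ea/(R·T)) = 1e+08·exp(-69000/(8.314·307)) = 1e+08·exp(-27.0334) = 1e+08·1.8178e-12 = 1.82e-04 s⁻¹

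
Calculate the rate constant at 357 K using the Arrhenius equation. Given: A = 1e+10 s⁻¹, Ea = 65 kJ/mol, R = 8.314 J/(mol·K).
3.08e+00 s⁻¹

k = A·exp(-Ea/(R·T)) = 1e+10·exp(-65000/(8.314·357)) = 1e+10·exp(-21.8995) = 1e+10·3.0842e-10 = 3.08e+00 s⁻¹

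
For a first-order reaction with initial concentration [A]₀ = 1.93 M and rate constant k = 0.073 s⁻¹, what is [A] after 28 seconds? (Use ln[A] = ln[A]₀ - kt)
0.2500 M

ln[A] = ln[A]₀ - k·t = ln(1.93) - (0.073)·(28) = 0.6575 - 2.0440 = -1.3865
[A] = e^(-1.3865) = 0.2500 M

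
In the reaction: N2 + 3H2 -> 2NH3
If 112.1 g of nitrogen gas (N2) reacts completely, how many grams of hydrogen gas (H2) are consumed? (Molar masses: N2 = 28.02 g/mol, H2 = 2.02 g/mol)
Moles of N2 = 112.1 g ÷ 28.02 g/mol = 4.00071 mol
Mole ratio: 3 mol H2 / 1 mol N2
Moles of H2 = 4.00071 × (3/1) = 12.0021 mol
Mass of H2 = 12.0021 mol × 2.02 g/mol = 24.24 g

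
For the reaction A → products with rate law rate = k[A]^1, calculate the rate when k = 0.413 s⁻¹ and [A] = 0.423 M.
0.1747 M/s

rate = k·[A]^1 = 0.413·(0.423)^1 = 0.413·0.423 = 0.1747 M/s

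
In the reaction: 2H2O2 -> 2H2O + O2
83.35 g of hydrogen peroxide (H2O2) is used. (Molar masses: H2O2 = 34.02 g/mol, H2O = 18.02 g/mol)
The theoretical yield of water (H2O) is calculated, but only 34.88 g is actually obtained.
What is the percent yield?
Moles of H2O2 = 83.35 g ÷ 34.02 g/mol = 2.45003 mol
Mole ratio: 2 mol H2O / 2 mol H2O2
Moles of H2O = 2.45003 × (2/2) = 2.45003 mol
Theoretical yield = 2.45003 mol × 18.02 g/mol = 44.15 g
Actual yield = 34.88 g
Percent yield = (34.88 / 44.15) × 100% = 79.0%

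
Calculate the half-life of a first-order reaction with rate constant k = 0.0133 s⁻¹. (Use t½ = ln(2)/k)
52.12 s

t½ = ln(2)/k = 0.6931/0.0133 = 52.12 s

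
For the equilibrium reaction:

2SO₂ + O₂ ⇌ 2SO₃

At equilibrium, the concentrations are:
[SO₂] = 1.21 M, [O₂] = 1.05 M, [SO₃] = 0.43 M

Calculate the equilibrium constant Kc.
K_c = 0.1203

Kc = ([SO₃]^2) / ([SO₂]^2 × [O₂])
   = ((0.43)^2) / ((1.21)^2·(1.05))
   = 0.1849 / 1.5373 = 0.1203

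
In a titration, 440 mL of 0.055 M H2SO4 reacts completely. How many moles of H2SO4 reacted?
Moles = Molarity × Volume (L)
Moles = 0.055 M × 0.44 L = 0.0242 mol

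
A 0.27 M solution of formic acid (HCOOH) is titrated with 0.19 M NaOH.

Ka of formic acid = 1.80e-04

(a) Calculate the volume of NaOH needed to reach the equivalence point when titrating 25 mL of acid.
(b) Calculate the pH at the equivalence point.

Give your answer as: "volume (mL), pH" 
V = 35.5 mL, pH = 8.40

(a) At equivalence: moles acid = moles base.
moles acid = 0.27 × 0.025 = 0.00675 mol; V_NaOH = 0.00675/0.19 = 0.03553 L = 35.5 mL.
(b) At equivalence, all acid → conjugate base A⁻ at [A⁻] = 0.00675/0.06053 = 0.1115 M.
Kb = Kw/Ka = 1.0e-14/1.80e-04 = 5.556e-11; [OH⁻] = √(Kb·[A⁻]) = 2.489e-06; pOH = 5.60; pH = 14 − pOH = 8.40.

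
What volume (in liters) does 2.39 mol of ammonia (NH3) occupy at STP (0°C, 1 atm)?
At STP, 1 mol of gas occupies 22.4 L
Volume = 2.39 mol × 22.4 L/mol = 53.54 L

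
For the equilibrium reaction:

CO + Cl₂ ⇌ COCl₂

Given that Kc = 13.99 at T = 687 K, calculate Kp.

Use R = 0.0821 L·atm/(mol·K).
K_p = 0.2480

Δn = (moles gaseous products) − (moles gaseous reactants) = -1
T = 687 K; RT = 0.0821 × 687 = 56.4027
Kp = Kc·(RT)^Δn = 13.99 × (56.4027)^-1 = 13.99 × 0.0177296 = 0.2480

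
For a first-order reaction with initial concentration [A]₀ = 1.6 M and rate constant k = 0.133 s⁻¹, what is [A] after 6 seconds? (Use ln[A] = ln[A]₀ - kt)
0.7204 M

ln[A] = ln[A]₀ - k·t = ln(1.6) - (0.133)·(6) = 0.4700 - 0.7980 = -0.3280
[A] = e^(-0.3280) = 0.7204 M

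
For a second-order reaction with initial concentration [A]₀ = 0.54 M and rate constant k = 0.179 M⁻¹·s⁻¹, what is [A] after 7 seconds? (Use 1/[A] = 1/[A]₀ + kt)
0.3221 M

1/[A] = 1/[A]₀ + k·t = 1/0.54 + (0.179)·(7) = 1.8519 + 1.2530 = 3.1049
[A] = 1/3.1049 = 0.3221 M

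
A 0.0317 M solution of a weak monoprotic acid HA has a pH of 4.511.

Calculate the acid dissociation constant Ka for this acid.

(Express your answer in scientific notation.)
K_a = 3.00e-08

[H⁺] = 10^(−pH) = 10^(−4.511) = 3.083e-05 M. For HA ⇌ H⁺ + A⁻, Ka = x²/(C − x) = (3.083e-05)²/(0.0317 − 3.083e-05) = 3.00e-08.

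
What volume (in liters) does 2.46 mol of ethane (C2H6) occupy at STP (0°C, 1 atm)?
At STP, 1 mol of gas occupies 22.4 L
Volume = 2.46 mol × 22.4 L/mol = 55.10 L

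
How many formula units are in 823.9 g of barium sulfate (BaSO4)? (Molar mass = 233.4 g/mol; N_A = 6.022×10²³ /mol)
Moles = 823.9 g ÷ 233.4 g/mol = 3.52999 mol
Formula units = 3.52999 mol × 6.022×10²³ /mol = 2.126e+24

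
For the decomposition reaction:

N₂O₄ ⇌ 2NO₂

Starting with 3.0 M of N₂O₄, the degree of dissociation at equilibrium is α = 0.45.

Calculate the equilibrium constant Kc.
K_c = 4.4182

x = α·[A]₀ = 0.45 × 3.0 = 1.35 M dissociated.
At eq: [N₂O₄] = 3.0 − 1.35 = 1.65 M; [NO₂] = 2x = 2.7 M.
Kc = [NO₂]²/[N₂O₄] = (2.7)²/1.65 = 4.418.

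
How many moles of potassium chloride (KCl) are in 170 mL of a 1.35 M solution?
Moles = Molarity × Volume (L)
Moles = 1.35 M × 0.17 L = 0.2295 mol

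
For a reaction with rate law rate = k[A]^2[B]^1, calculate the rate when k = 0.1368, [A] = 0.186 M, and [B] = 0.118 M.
0.0005585 M/s

rate = k·[A]^2·[B]^1 = 0.1368·(0.186)^2·(0.118)^1 = 0.1368·0.034596·0.118 = 0.0005585 M/s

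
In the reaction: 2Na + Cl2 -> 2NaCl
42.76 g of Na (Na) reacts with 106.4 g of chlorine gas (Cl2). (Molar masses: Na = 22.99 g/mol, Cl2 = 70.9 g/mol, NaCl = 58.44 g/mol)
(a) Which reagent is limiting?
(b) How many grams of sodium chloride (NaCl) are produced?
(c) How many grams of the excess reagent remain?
(a) Na, (b) 108.7 g, (c) 40.47 g

Moles of Na = 42.76 g ÷ 22.99 g/mol = 1.85994 mol
Moles of Cl2 = 106.4 g ÷ 70.9 g/mol = 1.50071 mol
Moles ÷ coefficient: Na: 1.85994/2 = 0.93, Cl2: 1.50071/1 = 1.501
(a) Na has the smaller value, so Na is the limiting reagent.
(b) Moles of NaCl = 1.85994 mol Na × (2/2) = 1.85994 mol; mass = 1.85994 mol × 58.44 g/mol = 108.7 g
(c) Cl2 consumed = 1.85994 × (1/2) = 0.92997 mol; remaining = 1.50071 − 0.92997 = 0.570736 mol; mass = 0.570736 mol × 70.9 g/mol = 40.47 g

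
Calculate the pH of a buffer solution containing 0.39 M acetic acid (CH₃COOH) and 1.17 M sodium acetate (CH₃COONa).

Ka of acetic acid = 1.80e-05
pH = 5.22

pKa = -log(1.80e-05) = 4.74. pH = pKa + log([A⁻]/[HA]) = 4.74 + log(1.17/0.39)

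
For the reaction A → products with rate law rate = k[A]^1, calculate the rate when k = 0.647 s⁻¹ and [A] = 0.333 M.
0.2155 M/s

rate = k·[A]^1 = 0.647·(0.333)^1 = 0.647·0.333 = 0.2155 M/s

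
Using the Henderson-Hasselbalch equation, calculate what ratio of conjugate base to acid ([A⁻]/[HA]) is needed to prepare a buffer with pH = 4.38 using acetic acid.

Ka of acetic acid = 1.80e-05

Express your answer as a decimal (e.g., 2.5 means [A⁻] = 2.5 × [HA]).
[A⁻]/[HA] = 0.432

pKa = −log(1.80e-05) = 4.7447. pH = pKa + log([A⁻]/[HA]). 4.38 = 4.7447 + log(ratio). log(ratio) = 4.38 − 4.7447 = -0.3647. ratio = 10^(-0.3647) = 0.432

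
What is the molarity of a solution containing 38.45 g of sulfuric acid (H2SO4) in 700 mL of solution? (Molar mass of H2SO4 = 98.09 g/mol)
Moles of H2SO4 = 38.45 g ÷ 98.09 g/mol = 0.391987 mol
Volume = 700 mL = 0.7 L
Molarity = 0.391987 mol ÷ 0.7 L = 0.56 M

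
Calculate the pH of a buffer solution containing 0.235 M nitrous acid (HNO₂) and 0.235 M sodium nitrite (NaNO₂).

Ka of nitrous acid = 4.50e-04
pH = 3.35

pKa = -log(4.50e-04) = 3.35. pH = pKa + log([A⁻]/[HA]) = 3.35 + log(0.235/0.235)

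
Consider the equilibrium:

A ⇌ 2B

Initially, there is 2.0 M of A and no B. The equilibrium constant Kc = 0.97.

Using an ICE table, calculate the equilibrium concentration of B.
[B] = 1.171 M

ICE: [A] = 2.0 − x, [B] = 2x.
Kc = (2x)²/(2.0 − x) = 0.97 ⇒ 4x² + 0.97x − 1.94 = 0.
x = (−0.97 + √(0.97² + 4·4·1.94))/(2·4) = (−0.97 + √31.981)/8 = 0.58565.
[B] = 2x = 1.171 M.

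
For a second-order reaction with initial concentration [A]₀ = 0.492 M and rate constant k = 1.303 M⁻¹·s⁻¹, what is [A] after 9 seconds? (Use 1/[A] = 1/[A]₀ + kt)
0.0727 M

1/[A] = 1/[A]₀ + k·t = 1/0.492 + (1.303)·(9) = 2.0325 + 11.7270 = 13.7595
[A] = 1/13.7595 = 0.0727 M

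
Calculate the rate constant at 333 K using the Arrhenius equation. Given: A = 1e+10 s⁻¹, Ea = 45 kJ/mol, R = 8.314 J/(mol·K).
8.73e+02 s⁻¹

k = A·exp(-Ea/(R·T)) = 1e+10·exp(-45000/(8.314·333)) = 1e+10·exp(-16.2539) = 1e+10·8.7299e-08 = 8.73e+02 s⁻¹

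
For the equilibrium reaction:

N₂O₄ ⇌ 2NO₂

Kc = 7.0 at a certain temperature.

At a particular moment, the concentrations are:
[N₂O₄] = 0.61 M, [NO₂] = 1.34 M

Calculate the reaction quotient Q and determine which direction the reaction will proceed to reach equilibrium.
Q = 2.944, Q < K, reaction proceeds forward (toward products)

Q = ([NO₂]^2) / ([N₂O₄])
  = ((1.34)^2) / ((0.61)) = 1.7956/0.61 = 2.944
Since Q = 2.944 < Kc = 7.0, the reaction proceeds forward (toward products) to reach equilibrium.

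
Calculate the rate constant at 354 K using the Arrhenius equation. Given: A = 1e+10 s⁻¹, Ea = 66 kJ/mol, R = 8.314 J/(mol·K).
1.82e+00 s⁻¹

k = A·exp(-Ea/(R·T)) = 1e+10·exp(-66000/(8.314·354)) = 1e+10·exp(-22.4249) = 1e+10·1.8238e-10 = 1.82e+00 s⁻¹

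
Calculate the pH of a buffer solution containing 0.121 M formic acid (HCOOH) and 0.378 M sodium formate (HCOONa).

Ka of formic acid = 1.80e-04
pH = 4.24

pKa = -log(1.80e-04) = 3.74. pH = pKa + log([A⁻]/[HA]) = 3.74 + log(0.378/0.121)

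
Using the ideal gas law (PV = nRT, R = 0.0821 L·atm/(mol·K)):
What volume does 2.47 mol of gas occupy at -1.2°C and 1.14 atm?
T = -1.2°C + 273.15 = 271.95 K
V = nRT/P = (2.47 × 0.0821 × 271.95) / 1.14
V = 48.38 L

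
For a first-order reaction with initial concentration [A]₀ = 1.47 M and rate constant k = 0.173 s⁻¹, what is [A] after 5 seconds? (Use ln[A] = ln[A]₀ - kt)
0.6189 M

ln[A] = ln[A]₀ - k·t = ln(1.47) - (0.173)·(5) = 0.3853 - 0.8650 = -0.4797
[A] = e^(-0.4797) = 0.6189 M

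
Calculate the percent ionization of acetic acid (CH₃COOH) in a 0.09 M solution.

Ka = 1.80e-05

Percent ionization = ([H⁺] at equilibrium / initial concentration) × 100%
Percent ionization = 1.4%

Let x = [H⁺]. Ka = x²/(C - x) ⇒ x² + (1.80e-05)x - (1.80e-05)(0.09) = 0. x = 1.2638e-03. Percent = (1.2638e-03/0.09) × 100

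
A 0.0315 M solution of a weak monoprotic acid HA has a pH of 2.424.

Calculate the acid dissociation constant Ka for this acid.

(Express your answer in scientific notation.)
K_a = 5.12e-04

[H⁺] = 10^(−pH) = 10^(−2.424) = 3.767e-03 M. For HA ⇌ H⁺ + A⁻, Ka = x²/(C − x) = (3.767e-03)²/(0.0315 − 3.767e-03) = 5.12e-04.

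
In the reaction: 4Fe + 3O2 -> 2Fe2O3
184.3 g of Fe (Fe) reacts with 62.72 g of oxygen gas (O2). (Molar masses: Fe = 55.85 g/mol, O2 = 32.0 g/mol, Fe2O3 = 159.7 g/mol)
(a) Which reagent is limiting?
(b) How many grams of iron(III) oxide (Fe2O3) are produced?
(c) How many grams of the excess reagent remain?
(a) O2, (b) 208.7 g, (c) 38.35 g

Moles of Fe = 184.3 g ÷ 55.85 g/mol = 3.29991 mol
Moles of O2 = 62.72 g ÷ 32.0 g/mol = 1.96 mol
Moles ÷ coefficient: Fe: 3.29991/4 = 0.825, O2: 1.96/3 = 0.6533
(a) O2 has the smaller value, so O2 is the limiting reagent.
(b) Moles of Fe2O3 = 1.96 mol O2 × (2/3) = 1.30667 mol; mass = 1.30667 mol × 159.7 g/mol = 208.7 g
(c) Fe consumed = 1.96 × (4/3) = 2.61333 mol; remaining = 3.29991 − 2.61333 = 0.686577 mol; mass = 0.686577 mol × 55.85 g/mol = 38.35 g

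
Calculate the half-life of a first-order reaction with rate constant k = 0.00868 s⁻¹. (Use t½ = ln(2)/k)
79.86 s

t½ = ln(2)/k = 0.6931/0.00868 = 79.86 s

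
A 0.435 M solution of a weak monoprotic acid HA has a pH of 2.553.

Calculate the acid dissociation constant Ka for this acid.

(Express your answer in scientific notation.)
K_a = 1.81e-05

[H⁺] = 10^(−pH) = 10^(−2.553) = 2.799e-03 M. For HA ⇌ H⁺ + A⁻, Ka = x²/(C − x) = (2.799e-03)²/(0.435 − 2.799e-03) = 1.81e-05.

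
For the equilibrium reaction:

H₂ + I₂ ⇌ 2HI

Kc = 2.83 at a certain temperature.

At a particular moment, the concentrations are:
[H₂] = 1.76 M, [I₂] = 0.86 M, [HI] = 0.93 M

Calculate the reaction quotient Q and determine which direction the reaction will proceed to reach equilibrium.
Q = 0.571, Q < K, reaction proceeds forward (toward products)

Q = ([HI]^2) / ([H₂] × [I₂])
  = ((0.93)^2) / ((1.76)·(0.86)) = 0.8649/1.5136 = 0.5714
Since Q = 0.5714 < Kc = 2.83, the reaction proceeds forward (toward products) to reach equilibrium.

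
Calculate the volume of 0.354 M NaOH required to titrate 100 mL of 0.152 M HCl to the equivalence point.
V_{base} = 42.9 mL

At equivalence: moles acid = moles base.
moles HCl = 0.152 M × 0.1 L = 0.0152 mol
V_NaOH = 0.0152 mol ÷ 0.354 M = 0.04294 L = 42.9 mL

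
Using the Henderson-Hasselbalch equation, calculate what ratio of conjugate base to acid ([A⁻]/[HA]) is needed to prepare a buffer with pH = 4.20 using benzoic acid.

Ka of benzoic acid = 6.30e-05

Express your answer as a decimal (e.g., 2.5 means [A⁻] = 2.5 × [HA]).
[A⁻]/[HA] = 0.998

pKa = −log(6.30e-05) = 4.2007. pH = pKa + log([A⁻]/[HA]). 4.20 = 4.2007 + log(ratio). log(ratio) = 4.20 − 4.2007 = -0.0007. ratio = 10^(-0.0007) = 0.998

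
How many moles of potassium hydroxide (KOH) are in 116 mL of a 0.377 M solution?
Moles = Molarity × Volume (L)
Moles = 0.377 M × 0.116 L = 0.04373 mol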